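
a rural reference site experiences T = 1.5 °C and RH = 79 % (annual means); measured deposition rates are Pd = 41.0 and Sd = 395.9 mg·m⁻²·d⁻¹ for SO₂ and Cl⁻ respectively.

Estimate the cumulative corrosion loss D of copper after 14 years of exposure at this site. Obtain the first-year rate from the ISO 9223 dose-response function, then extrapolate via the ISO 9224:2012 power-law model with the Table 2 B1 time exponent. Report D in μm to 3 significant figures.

copper: T≤10 °C ⇒ hinge +0.126·(1.5−10) = -1.0710
  sulphur-dioxide contribution → 0.5043 μm/a
  chloride contribution → 0.9531 μm/a
  ⇒ r_corr(copper) = 1.457 μm/a
ISO 9224: D(t) = r_corr · t^b with b = 0.667 (copper, B1)
  D(14) = 1.457 × 14^0.667 = 1.457 × 5.814 = 8.473 μm

D(14) = 8.47 μm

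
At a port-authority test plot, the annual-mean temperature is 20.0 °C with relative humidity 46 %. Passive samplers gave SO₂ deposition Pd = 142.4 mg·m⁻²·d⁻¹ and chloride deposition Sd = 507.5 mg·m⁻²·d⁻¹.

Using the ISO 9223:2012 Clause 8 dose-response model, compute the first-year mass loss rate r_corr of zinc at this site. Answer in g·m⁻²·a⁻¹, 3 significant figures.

r_corr = 37.8 g·m⁻²·a⁻¹

zinc: T>10 °C ⇒ hinge -0.071·(20.0−10) = -0.7100
  SO₂ term: 0.0129·142.4^0.44·exp(0.046·46-0.7100) = 0.4664
  Cl⁻ term: 0.0175·507.5^0.57·exp(0.008·46+0.085·20.0) = 4.822
  r_corr = 0.4664 + 4.822 = 5.289 μm/a
Convert to mass loss: 5.289 μm/a × 7.14 g/cm³ = 37.76 g·m⁻²·a⁻¹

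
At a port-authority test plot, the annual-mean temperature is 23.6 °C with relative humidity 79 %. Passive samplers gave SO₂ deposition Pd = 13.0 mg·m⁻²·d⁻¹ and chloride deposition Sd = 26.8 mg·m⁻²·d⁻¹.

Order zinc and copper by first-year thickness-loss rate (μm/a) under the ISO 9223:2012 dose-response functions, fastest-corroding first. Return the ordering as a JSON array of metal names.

["zinc", "copper"]

zinc: temperature factor f = -0.071·(13.6) = -0.9656
  sulphur-dioxide contribution → 0.5749 μm/a
  chloride contribution → 1.595 μm/a
  total first-year rate 2.17 μm/a
copper: temperature factor f = -0.080·(13.6) = -1.0880
  sulphur-dioxide contribution → 0.3678 μm/a
  chloride contribution → 1.36 μm/a
  ⇒ r_corr(copper) = 1.728 μm/a
Ordering by μm/a: zinc (2.17) > copper (1.73)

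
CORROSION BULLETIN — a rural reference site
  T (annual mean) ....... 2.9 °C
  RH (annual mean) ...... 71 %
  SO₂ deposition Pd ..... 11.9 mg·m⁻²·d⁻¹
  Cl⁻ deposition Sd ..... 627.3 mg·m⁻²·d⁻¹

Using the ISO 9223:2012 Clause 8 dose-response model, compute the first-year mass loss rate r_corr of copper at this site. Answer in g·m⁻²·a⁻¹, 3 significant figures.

copper: temperature factor f = +0.126·(-7.1) = -0.8946
  sulphur-dioxide contribution → 0.2721 μm/a
  chloride contribution → 0.8666 μm/a
  ⇒ r_corr(copper) = 1.139 μm/a
Convert to mass loss: 1.139 μm/a × 8.96 g/cm³ = 10.2 g·m⁻²·a⁻¹

r_corr = 10.2 g·m⁻²·a⁻¹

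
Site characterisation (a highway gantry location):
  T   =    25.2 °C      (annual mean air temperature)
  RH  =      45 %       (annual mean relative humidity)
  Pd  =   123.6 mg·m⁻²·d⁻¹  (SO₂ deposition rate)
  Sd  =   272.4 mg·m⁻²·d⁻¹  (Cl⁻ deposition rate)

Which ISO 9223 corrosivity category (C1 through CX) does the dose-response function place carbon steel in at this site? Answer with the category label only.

C4

carbon steel: temperature factor f = -0.054·(15.2) = -0.8208
  SO₂ term: 1.77·123.6^0.52·exp(0.02·45-0.8208) = 23.45
  Sd branch = 0.102·Sd^0.62·e^(0.033·RH+0.04·T) = 39.91 μm/a
  r_corr = 23.45 + 39.91 = 63.37 μm/a
ISO 9223 Table 2 (carbon steel): 50 < 63.4 ≤ 80 μm/a ⇒ C4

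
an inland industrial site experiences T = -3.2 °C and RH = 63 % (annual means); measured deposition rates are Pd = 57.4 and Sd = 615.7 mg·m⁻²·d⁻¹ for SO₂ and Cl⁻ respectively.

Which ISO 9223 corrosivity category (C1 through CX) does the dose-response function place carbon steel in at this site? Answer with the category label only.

carbon steel: T≤10 °C ⇒ hinge +0.150·(-3.2−10) = -1.9800
  sulphur-dioxide contribution → 7.078 μm/a
  chloride contribution → 38.49 μm/a
  total first-year rate 45.57 μm/a
ISO 9223 Table 2 (carbon steel): 25 < 45.6 ≤ 50 μm/a ⇒ C3

C3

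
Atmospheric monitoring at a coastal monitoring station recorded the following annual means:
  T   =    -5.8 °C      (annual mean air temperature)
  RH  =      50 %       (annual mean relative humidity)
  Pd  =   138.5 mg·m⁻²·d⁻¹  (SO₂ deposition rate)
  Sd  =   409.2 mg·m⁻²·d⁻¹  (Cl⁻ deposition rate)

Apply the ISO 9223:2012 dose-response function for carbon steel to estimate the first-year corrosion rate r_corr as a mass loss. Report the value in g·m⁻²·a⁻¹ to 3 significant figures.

carbon steel: temperature factor f = +0.150·(-15.8) = -2.3700
  sulphur-dioxide contribution → 5.842 μm/a
  chloride contribution → 17.53 μm/a
  total first-year rate 23.37 μm/a
Convert to mass loss: 23.37 μm/a × 7.85 g/cm³ = 183.5 g·m⁻²·a⁻¹

r_corr = 183 g·m⁻²·a⁻¹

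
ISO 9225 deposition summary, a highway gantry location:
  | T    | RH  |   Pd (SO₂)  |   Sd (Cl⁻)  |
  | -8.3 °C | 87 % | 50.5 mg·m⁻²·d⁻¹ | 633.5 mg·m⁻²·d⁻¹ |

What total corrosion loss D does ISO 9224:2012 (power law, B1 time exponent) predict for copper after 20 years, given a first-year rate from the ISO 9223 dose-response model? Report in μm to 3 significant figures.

copper: f(T) = +0.126·(T−10) [T≤10 °C] = -2.3058
  Pd branch = 0.0053·Pd^0.26·e^(0.059·RH+f) = 0.2483 μm/a
  Sd branch = 0.01025·Sd^0.27·e^(0.036·RH+0.049·T) = 0.8928 μm/a
  sum: 0.2483 + 0.8928 → r_corr = 1.141 μm/a
Power-law: D(20) = r_corr · 20^0.667
  D(20) = 1.141 × 20^0.667 = 1.141 × 7.375 = 8.416 μm

D(20) = 8.42 μm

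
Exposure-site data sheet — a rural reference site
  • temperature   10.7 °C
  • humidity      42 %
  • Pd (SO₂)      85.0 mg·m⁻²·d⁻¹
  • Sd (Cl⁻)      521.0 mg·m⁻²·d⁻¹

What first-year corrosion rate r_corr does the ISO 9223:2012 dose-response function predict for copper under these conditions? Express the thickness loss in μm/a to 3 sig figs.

copper: f(T) = -0.080·(T−10) [T>10 °C] = -0.0560
  Pd branch = 0.0053·Pd^0.26·e^(0.059·RH+f) = 0.1896 μm/a
  Sd branch = 0.01025·Sd^0.27·e^(0.036·RH+0.049·T) = 0.4252 μm/a
  r_corr = 0.1896 + 0.4252 = 0.6148 μm/a

r_corr = 0.615 μm/a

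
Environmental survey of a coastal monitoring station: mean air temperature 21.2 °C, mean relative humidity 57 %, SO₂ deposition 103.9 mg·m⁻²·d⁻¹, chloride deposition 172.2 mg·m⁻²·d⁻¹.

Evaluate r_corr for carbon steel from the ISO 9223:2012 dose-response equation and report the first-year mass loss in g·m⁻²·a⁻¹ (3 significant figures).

carbon steel: f(T) = -0.054·(T−10) [T>10 °C] = -0.6048
  sulphur-dioxide contribution → 33.81 μm/a
  chloride contribution → 38.03 μm/a
  total first-year rate 71.84 μm/a
Convert to mass loss: 71.84 μm/a × 7.85 g/cm³ = 563.9 g·m⁻²·a⁻¹

r_corr = 564 g·m⁻²·a⁻¹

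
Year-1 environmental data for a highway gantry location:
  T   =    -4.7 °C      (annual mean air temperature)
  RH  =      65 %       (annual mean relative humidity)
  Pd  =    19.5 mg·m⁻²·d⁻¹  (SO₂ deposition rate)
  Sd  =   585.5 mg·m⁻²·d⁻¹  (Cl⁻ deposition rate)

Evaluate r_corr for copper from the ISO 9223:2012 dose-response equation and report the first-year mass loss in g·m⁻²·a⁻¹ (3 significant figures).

r_corr = 4.98 g·m⁻²·a⁻¹

copper: T≤10 °C ⇒ hinge +0.126·(-4.7−10) = -1.8522
  SO₂ term: 0.0053·19.5^0.26·exp(0.059·65-1.8522) = 0.08333
  Sd branch = 0.01025·Sd^0.27·e^(0.036·RH+0.049·T) = 0.4723 μm/a
  sum: 0.08333 + 0.4723 → r_corr = 0.5556 μm/a
Convert to mass loss: 0.5556 μm/a × 8.96 g/cm³ = 4.978 g·m⁻²·a⁻¹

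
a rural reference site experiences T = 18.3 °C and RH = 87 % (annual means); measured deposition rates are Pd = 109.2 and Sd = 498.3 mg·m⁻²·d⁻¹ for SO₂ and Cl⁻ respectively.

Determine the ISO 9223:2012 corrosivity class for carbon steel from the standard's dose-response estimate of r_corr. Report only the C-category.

carbon steel: temperature factor f = -0.054·(8.3) = -0.4482
  Pd branch = 1.77·Pd^0.52·e^(0.02·RH+f) = 73.94 μm/a
  Sd branch = 0.102·Sd^0.62·e^(0.033·RH+0.04·T) = 176.1 μm/a
  r_corr = 73.94 + 176.1 = 250.1 μm/a
250 μm/a falls in (200, 700] for carbon steel → category CX

CX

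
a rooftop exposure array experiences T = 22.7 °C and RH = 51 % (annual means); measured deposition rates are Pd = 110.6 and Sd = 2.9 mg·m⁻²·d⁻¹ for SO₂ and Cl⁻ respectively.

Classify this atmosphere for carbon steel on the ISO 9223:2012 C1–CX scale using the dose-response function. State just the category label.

C3

carbon steel: T>10 °C ⇒ hinge -0.054·(22.7−10) = -0.6858
  SO₂ term: 1.77·110.6^0.52·exp(0.02·51-0.6858) = 28.57
  Sd branch = 0.102·Sd^0.62·e^(0.033·RH+0.04·T) = 2.634 μm/a
  r_corr = 28.57 + 2.634 = 31.2 μm/a
31.2 μm/a falls in (25, 50] for carbon steel → category C3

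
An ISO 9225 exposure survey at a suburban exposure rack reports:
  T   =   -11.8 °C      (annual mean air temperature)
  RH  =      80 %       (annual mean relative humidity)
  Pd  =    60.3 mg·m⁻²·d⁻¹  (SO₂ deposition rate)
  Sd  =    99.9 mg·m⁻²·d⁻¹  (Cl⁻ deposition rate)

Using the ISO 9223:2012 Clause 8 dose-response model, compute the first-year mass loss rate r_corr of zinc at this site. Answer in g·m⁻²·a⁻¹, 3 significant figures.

zinc: f(T) = +0.038·(T−10) [T≤10 °C] = -0.8284
  SO₂ term: 0.0129·60.3^0.44·exp(0.046·80-0.8284) = 1.356
  Cl⁻ term: 0.0175·99.9^0.57·exp(0.008·80+0.085·-11.8) = 0.1679
  sum: 1.356 + 0.1679 → r_corr = 1.524 μm/a
Convert to mass loss: 1.524 μm/a × 7.14 g/cm³ = 10.88 g·m⁻²·a⁻¹

r_corr = 10.9 g·m⁻²·a⁻¹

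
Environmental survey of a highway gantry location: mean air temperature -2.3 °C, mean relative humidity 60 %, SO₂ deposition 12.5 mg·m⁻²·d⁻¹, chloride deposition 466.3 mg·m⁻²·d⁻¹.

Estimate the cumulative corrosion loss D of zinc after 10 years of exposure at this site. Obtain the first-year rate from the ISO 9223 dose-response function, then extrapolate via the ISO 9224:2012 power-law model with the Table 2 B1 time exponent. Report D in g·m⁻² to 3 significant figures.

D(10) = 53.9 g·m⁻²

zinc: f(T) = +0.038·(T−10) [T≤10 °C] = -0.4674
  Pd branch = 0.0129·Pd^0.44·e^(0.046·RH+f) = 0.3881 μm/a
  Sd branch = 0.0175·Sd^0.57·e^(0.008·RH+0.085·T) = 0.7722 μm/a
  sum: 0.3881 + 0.7722 → r_corr = 1.16 μm/a
ISO 9224: D(t) = r_corr · t^b with b = 0.813 (zinc, B1)
  D(10) = 1.16 × 10^0.813 = 1.16 × 6.501 = 7.543 μm
  Mass loss = 7.543 μm × 7.14 g/cm³ = 53.86 g·m⁻²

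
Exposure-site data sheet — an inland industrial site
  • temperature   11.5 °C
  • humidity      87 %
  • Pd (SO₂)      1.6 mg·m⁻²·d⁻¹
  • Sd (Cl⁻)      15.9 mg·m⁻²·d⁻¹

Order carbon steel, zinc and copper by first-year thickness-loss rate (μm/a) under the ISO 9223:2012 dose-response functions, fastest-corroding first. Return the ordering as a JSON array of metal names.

["carbon steel", "copper", "zinc"]

carbon steel: temperature factor f = -0.054·(1.5) = -0.0810
  sulphur-dioxide contribution → 11.87 μm/a
  chloride contribution → 15.85 μm/a
  total first-year rate 27.73 μm/a
zinc: f(T) = -0.071·(T−10) [T>10 °C] = -0.1065
  sulphur-dioxide contribution → 0.7802 μm/a
  chloride contribution → 0.4515 μm/a
  ⇒ r_corr(zinc) = 1.232 μm/a
copper: T>10 °C ⇒ hinge -0.080·(11.5−10) = -0.1200
  sulphur-dioxide contribution → 0.9005 μm/a
  chloride contribution → 0.871 μm/a
  total first-year rate 1.771 μm/a
Ordering by μm/a: carbon steel (27.7) > copper (1.77) > zinc (1.23)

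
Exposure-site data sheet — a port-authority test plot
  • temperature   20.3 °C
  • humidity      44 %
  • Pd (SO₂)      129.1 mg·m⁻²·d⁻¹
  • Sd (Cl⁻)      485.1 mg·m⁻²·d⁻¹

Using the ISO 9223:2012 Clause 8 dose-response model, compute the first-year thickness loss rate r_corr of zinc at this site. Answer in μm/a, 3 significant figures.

r_corr = 5.14 μm/a

zinc: T>10 °C ⇒ hinge -0.071·(20.3−10) = -0.7313
  Pd branch = 0.0129·Pd^0.44·e^(0.046·RH+f) = 0.3989 μm/a
  Sd branch = 0.0175·Sd^0.57·e^(0.008·RH+0.085·T) = 4.745 μm/a
  sum: 0.3989 + 4.745 → r_corr = 5.144 μm/a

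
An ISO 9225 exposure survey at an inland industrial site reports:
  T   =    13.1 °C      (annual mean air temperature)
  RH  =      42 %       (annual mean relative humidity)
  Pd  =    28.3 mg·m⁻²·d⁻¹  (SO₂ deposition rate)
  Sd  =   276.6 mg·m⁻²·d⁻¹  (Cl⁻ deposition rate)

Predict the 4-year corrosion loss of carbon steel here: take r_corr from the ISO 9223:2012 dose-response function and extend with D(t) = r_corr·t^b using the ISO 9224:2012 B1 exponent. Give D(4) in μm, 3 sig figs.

carbon steel: temperature factor f = -0.054·(3.1) = -0.1674
  sulphur-dioxide contribution → 19.72 μm/a
  chloride contribution → 22.49 μm/a
  total first-year rate 42.22 μm/a
Long-term exponent b (ISO 9224 Table 2, B1) = 0.523
  D(4) = 42.22 × 4^0.523 = 42.22 × 2.065 = 87.17 μm

D(4) = 87.2 μm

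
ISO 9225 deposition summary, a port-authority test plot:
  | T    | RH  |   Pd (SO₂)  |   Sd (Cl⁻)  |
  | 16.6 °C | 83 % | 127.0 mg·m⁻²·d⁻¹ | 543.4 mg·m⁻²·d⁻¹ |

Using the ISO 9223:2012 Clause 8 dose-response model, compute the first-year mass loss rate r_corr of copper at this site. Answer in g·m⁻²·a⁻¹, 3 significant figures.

copper: temperature factor f = -0.080·(6.6) = -0.5280
  Pd branch = 0.0053·Pd^0.26·e^(0.059·RH+f) = 1.475 μm/a
  Sd branch = 0.01025·Sd^0.27·e^(0.036·RH+0.049·T) = 2.513 μm/a
  r_corr = 1.475 + 2.513 = 3.987 μm/a
Convert to mass loss: 3.987 μm/a × 8.96 g/cm³ = 35.73 g·m⁻²·a⁻¹

r_corr = 35.7 g·m⁻²·a⁻¹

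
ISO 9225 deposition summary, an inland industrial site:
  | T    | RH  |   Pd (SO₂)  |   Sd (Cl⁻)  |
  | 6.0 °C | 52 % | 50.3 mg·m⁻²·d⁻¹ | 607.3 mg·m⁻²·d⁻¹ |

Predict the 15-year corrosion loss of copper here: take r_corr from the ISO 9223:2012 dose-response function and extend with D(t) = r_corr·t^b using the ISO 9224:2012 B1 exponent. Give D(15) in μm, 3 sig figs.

D(15) = 4.23 μm

copper: f(T) = +0.126·(T−10) [T≤10 °C] = -0.5040
  sulphur-dioxide contribution → 0.1906 μm/a
  chloride contribution → 0.5046 μm/a
  ⇒ r_corr(copper) = 0.6952 μm/a
Long-term exponent b (ISO 9224 Table 2, B1) = 0.667
  D(15) = 0.6952 × 15^0.667 = 0.6952 × 6.088 = 4.232 μm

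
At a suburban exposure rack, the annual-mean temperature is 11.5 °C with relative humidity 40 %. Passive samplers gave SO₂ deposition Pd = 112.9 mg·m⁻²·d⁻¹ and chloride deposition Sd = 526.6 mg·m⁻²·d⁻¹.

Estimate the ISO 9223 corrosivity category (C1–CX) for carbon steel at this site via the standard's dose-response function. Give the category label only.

carbon steel: f(T) = -0.054·(T−10) [T>10 °C] = -0.0810
  sulphur-dioxide contribution → 42.43 μm/a
  chloride contribution → 29.44 μm/a
  total first-year rate 71.87 μm/a
ISO 9223 Table 2 (carbon steel): 50 < 71.9 ≤ 80 μm/a ⇒ C4

C4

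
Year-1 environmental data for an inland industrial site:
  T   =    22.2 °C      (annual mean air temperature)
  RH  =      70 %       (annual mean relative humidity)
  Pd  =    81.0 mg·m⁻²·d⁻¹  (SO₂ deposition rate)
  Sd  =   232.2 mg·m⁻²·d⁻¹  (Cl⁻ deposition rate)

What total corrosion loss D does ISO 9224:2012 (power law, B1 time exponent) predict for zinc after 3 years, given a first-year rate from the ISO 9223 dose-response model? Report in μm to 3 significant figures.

zinc: T>10 °C ⇒ hinge -0.071·(22.2−10) = -0.8662
  SO₂ term: 0.0129·81.0^0.44·exp(0.046·70-0.8662) = 0.9388
  Cl⁻ term: 0.0175·232.2^0.57·exp(0.008·70+0.085·22.2) = 4.511
  r_corr = 0.9388 + 4.511 = 5.45 μm/a
ISO 9224: D(t) = r_corr · t^b with b = 0.813 (zinc, B1)
  D(3) = 5.45 × 3^0.813 = 5.45 × 2.443 = 13.31 μm

D(3) = 13.3 μm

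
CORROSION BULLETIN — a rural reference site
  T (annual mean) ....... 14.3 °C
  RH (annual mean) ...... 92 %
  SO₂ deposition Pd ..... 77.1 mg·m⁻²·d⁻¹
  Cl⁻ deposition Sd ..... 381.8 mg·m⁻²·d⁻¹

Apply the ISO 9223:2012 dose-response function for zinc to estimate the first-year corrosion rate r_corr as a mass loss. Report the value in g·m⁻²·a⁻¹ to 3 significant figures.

r_corr = 57.7 g·m⁻²·a⁻¹

zinc: T>10 °C ⇒ hinge -0.071·(14.3−10) = -0.3053
  SO₂ term: 0.0129·77.1^0.44·exp(0.046·92-0.3053) = 4.428
  Cl⁻ term: 0.0175·381.8^0.57·exp(0.008·92+0.085·14.3) = 3.649
  sum: 4.428 + 3.649 → r_corr = 8.078 μm/a
Convert to mass loss: 8.078 μm/a × 7.14 g/cm³ = 57.67 g·m⁻²·a⁻¹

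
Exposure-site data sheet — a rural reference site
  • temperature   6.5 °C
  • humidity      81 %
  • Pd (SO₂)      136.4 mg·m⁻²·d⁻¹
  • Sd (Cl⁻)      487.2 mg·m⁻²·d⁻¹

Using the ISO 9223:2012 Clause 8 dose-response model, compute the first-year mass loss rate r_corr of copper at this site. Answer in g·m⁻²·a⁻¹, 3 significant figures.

r_corr = 25.5 g·m⁻²·a⁻¹

copper: f(T) = +0.126·(T−10) [T≤10 °C] = -0.4410
  sulphur-dioxide contribution → 1.456 μm/a
  chloride contribution → 1.384 μm/a
  total first-year rate 2.84 μm/a
Convert to mass loss: 2.84 μm/a × 8.96 g/cm³ = 25.45 g·m⁻²·a⁻¹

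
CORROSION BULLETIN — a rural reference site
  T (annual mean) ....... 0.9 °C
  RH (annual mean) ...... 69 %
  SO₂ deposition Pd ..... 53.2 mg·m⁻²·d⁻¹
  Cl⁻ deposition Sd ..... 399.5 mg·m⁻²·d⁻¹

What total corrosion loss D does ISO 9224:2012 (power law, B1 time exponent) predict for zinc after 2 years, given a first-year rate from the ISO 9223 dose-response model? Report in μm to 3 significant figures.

D(2) = 3.96 μm

zinc: T≤10 °C ⇒ hinge +0.038·(0.9−10) = -0.3458
  sulphur-dioxide contribution → 1.254 μm/a
  chloride contribution → 0.9974 μm/a
  ⇒ r_corr(zinc) = 2.251 μm/a
ISO 9224: D(t) = r_corr · t^b with b = 0.813 (zinc, B1)
  D(2) = 2.251 × 2^0.813 = 2.251 × 1.757 = 3.955 μm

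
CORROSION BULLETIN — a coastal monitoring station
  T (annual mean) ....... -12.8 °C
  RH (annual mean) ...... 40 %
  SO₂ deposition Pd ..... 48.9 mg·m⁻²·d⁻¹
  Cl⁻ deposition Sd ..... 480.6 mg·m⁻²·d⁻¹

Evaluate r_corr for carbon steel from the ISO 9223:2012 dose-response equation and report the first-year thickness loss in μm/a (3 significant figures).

carbon steel: temperature factor f = +0.150·(-22.8) = -3.4200
  Pd branch = 1.77·Pd^0.52·e^(0.02·RH+f) = 0.974 μm/a
  Sd branch = 0.102·Sd^0.62·e^(0.033·RH+0.04·T) = 10.52 μm/a
  sum: 0.974 + 10.52 → r_corr = 11.5 μm/a

r_corr = 11.5 μm/a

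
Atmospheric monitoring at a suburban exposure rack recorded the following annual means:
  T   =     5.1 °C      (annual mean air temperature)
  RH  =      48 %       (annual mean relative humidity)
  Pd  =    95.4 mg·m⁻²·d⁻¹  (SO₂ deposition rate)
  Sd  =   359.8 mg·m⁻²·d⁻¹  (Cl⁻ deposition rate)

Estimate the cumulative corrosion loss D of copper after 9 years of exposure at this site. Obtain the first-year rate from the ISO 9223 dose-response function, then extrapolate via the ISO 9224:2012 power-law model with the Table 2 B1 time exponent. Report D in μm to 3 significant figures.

copper: T≤10 °C ⇒ hinge +0.126·(5.1−10) = -0.6174
  sulphur-dioxide contribution → 0.1588 μm/a
  chloride contribution → 0.363 μm/a
  total first-year rate 0.5217 μm/a
Long-term exponent b (ISO 9224 Table 2, B1) = 0.667
  D(9) = 0.5217 × 9^0.667 = 0.5217 × 4.33 = 2.259 μm

D(9) = 2.26 μm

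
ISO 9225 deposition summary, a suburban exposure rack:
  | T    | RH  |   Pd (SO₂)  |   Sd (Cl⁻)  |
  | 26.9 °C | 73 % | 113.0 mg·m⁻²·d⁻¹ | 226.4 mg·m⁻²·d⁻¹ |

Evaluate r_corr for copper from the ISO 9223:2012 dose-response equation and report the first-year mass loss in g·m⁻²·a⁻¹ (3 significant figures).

copper: f(T) = -0.080·(T−10) [T>10 °C] = -1.3520
  SO₂ term: 0.0053·113.0^0.26·exp(0.059·73-1.3520) = 0.3479
  Sd branch = 0.01025·Sd^0.27·e^(0.036·RH+0.049·T) = 2.293 μm/a
  r_corr = 0.3479 + 2.293 = 2.64 μm/a
Convert to mass loss: 2.64 μm/a × 8.96 g/cm³ = 23.66 g·m⁻²·a⁻¹

r_corr = 23.7 g·m⁻²·a⁻¹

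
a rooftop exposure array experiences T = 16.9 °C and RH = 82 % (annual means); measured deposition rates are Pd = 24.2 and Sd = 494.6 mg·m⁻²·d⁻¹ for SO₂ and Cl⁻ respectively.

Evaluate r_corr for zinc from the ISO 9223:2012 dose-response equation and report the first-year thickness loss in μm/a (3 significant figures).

zinc: f(T) = -0.071·(T−10) [T>10 °C] = -0.4899
  SO₂ term: 0.0129·24.2^0.44·exp(0.046·82-0.4899) = 1.396
  Sd branch = 0.0175·Sd^0.57·e^(0.008·RH+0.085·T) = 4.87 μm/a
  sum: 1.396 + 4.87 → r_corr = 6.266 μm/a

r_corr = 6.27 μm/a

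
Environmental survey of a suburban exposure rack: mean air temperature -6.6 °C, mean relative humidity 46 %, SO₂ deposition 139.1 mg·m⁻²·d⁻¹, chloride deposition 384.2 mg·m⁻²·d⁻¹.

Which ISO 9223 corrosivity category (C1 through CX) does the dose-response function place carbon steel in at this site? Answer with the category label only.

carbon steel: T≤10 °C ⇒ hinge +0.150·(-6.6−10) = -2.4900
  sulphur-dioxide contribution → 4.794 μm/a
  chloride contribution → 14.31 μm/a
  ⇒ r_corr(carbon steel) = 19.1 μm/a
ISO 9223 Table 2 (carbon steel): 1.3 < 19.1 ≤ 25 μm/a ⇒ C2

C2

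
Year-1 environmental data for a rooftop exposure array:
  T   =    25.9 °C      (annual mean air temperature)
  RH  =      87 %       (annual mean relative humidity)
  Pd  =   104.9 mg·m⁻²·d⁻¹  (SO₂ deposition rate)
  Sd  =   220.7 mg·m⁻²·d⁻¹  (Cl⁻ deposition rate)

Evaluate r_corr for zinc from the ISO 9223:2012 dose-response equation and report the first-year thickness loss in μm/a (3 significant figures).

r_corr = 8.64 μm/a

zinc: f(T) = -0.071·(T−10) [T>10 °C] = -1.1289
  SO₂ term: 0.0129·104.9^0.44·exp(0.046·87-1.1289) = 1.768
  Cl⁻ term: 0.0175·220.7^0.57·exp(0.008·87+0.085·25.9) = 6.877
  r_corr = 1.768 + 6.877 = 8.645 μm/a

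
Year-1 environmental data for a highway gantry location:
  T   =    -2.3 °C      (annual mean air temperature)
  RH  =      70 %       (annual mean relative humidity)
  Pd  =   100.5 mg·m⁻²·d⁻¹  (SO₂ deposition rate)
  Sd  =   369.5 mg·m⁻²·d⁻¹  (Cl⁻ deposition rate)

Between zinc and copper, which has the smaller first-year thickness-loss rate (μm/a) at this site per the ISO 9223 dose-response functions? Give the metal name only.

zinc: T≤10 °C ⇒ hinge +0.038·(-2.3−10) = -0.4674
  SO₂ term: 0.0129·100.5^0.44·exp(0.046·70-0.4674) = 1.538
  Sd branch = 0.0175·Sd^0.57·e^(0.008·RH+0.085·T) = 0.7326 μm/a
  r_corr = 1.538 + 0.7326 = 2.271 μm/a
copper: temperature factor f = +0.126·(-12.3) = -1.5498
  SO₂ term: 0.0053·100.5^0.26·exp(0.059·70-1.5498) = 0.232
  Sd branch = 0.01025·Sd^0.27·e^(0.036·RH+0.049·T) = 0.5616 μm/a
  sum: 0.232 + 0.5616 → r_corr = 0.7936 μm/a
Ordering by μm/a: zinc (2.27) > copper (0.794)

copper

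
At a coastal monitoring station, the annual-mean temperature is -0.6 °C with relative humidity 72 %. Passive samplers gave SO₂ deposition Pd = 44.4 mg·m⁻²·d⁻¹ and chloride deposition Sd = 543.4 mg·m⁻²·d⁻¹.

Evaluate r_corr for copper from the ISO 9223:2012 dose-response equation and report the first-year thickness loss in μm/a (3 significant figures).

copper: T≤10 °C ⇒ hinge +0.126·(-0.6−10) = -1.3356
  SO₂ term: 0.0053·44.4^0.26·exp(0.059·72-1.3356) = 0.2615
  Cl⁻ term: 0.01025·543.4^0.27·exp(0.036·72+0.049·-0.6) = 0.728
  sum: 0.2615 + 0.728 → r_corr = 0.9895 μm/a

r_corr = 0.989 μm/a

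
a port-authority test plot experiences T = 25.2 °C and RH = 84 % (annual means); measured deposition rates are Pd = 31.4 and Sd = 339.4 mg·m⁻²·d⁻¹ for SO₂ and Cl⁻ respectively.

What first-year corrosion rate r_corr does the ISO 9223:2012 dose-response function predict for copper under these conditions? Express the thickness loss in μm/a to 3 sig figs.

r_corr = 4.04 μm/a

copper: f(T) = -0.080·(T−10) [T>10 °C] = -1.2160
  sulphur-dioxide contribution → 0.5467 μm/a
  chloride contribution → 3.496 μm/a
  ⇒ r_corr(copper) = 4.043 μm/a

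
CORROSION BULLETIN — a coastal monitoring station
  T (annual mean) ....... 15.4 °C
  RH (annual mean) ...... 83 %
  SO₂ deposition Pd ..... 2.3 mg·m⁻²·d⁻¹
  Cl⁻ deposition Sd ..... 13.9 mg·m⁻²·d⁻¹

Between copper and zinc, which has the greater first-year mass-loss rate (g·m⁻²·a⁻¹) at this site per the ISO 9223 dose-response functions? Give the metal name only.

copper

copper: T>10 °C ⇒ hinge -0.080·(15.4−10) = -0.4320
  sulphur-dioxide contribution → 0.5721 μm/a
  chloride contribution → 0.8805 μm/a
  total first-year rate 1.453 μm/a
  mass loss = 1.453 μm/a × 8.96 g/cm³ = 13.02 g·m⁻²·a⁻¹
zinc: f(T) = -0.071·(T−10) [T>10 °C] = -0.3834
  sulphur-dioxide contribution → 0.5773 μm/a
  chloride contribution → 0.5642 μm/a
  ⇒ r_corr(zinc) = 1.141 μm/a
  mass loss = 1.141 μm/a × 7.14 g/cm³ = 8.15 g·m⁻²·a⁻¹
Ordering by g·m⁻²·a⁻¹: copper (13) > zinc (8.15)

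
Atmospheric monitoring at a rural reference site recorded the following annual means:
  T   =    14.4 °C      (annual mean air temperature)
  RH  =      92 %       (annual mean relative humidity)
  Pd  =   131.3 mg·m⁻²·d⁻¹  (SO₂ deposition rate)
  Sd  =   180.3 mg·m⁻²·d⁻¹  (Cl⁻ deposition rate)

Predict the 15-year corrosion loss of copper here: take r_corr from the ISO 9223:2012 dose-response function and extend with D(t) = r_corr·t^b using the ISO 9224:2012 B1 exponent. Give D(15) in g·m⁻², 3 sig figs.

D(15) = 291 g·m⁻²

copper: temperature factor f = -0.080·(4.4) = -0.3520
  Pd branch = 0.0053·Pd^0.26·e^(0.059·RH+f) = 3.017 μm/a
  Cl⁻ term: 0.01025·180.3^0.27·exp(0.036·92+0.049·14.4) = 2.316
  r_corr = 3.017 + 2.316 = 5.332 μm/a
ISO 9224: D(t) = r_corr · t^b with b = 0.667 (copper, B1)
  D(15) = 5.332 × 15^0.667 = 5.332 × 6.088 = 32.46 μm
  Mass loss = 32.46 μm × 8.96 g/cm³ = 290.8 g·m⁻²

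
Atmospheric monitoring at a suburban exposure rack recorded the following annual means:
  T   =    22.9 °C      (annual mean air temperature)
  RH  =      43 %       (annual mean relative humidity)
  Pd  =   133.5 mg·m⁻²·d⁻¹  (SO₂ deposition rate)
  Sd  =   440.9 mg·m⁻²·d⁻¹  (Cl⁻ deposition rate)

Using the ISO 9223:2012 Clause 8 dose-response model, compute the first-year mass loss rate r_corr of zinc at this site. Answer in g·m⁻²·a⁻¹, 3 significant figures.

zinc: T>10 °C ⇒ hinge -0.071·(22.9−10) = -0.9159
  Pd branch = 0.0129·Pd^0.44·e^(0.046·RH+f) = 0.3214 μm/a
  Cl⁻ term: 0.0175·440.9^0.57·exp(0.008·43+0.085·22.9) = 5.56
  r_corr = 0.3214 + 5.56 = 5.881 μm/a
Convert to mass loss: 5.881 μm/a × 7.14 g/cm³ = 41.99 g·m⁻²·a⁻¹

r_corr = 42.0 g·m⁻²·a⁻¹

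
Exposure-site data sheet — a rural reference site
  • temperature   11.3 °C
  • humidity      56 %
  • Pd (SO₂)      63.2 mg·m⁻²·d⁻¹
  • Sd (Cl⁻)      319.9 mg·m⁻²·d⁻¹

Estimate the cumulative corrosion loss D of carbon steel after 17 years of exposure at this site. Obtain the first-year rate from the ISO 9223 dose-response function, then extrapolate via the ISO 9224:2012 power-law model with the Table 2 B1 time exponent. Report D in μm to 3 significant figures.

carbon steel: f(T) = -0.054·(T−10) [T>10 °C] = -0.0702
  SO₂ term: 1.77·63.2^0.52·exp(0.02·56-0.0702) = 43.68
  Sd branch = 0.102·Sd^0.62·e^(0.033·RH+0.04·T) = 36.36 μm/a
  r_corr = 43.68 + 36.36 = 80.04 μm/a
Power-law: D(17) = r_corr · 17^0.523
  D(17) = 80.04 × 17^0.523 = 80.04 × 4.401 = 352.2 μm

D(17) = 352 μm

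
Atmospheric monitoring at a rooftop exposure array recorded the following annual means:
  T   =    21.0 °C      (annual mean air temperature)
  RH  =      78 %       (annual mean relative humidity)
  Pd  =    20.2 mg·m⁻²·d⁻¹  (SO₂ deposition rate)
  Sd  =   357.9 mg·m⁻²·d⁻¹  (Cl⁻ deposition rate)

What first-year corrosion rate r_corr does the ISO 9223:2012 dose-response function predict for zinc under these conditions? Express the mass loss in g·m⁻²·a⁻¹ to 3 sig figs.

zinc: temperature factor f = -0.071·(11.0) = -0.7810
  SO₂ term: 0.0129·20.2^0.44·exp(0.046·78-0.7810) = 0.8017
  Sd branch = 0.0175·Sd^0.57·e^(0.008·RH+0.085·T) = 5.558 μm/a
  r_corr = 0.8017 + 5.558 = 6.359 μm/a
Convert to mass loss: 6.359 μm/a × 7.14 g/cm³ = 45.41 g·m⁻²·a⁻¹

r_corr = 45.4 g·m⁻²·a⁻¹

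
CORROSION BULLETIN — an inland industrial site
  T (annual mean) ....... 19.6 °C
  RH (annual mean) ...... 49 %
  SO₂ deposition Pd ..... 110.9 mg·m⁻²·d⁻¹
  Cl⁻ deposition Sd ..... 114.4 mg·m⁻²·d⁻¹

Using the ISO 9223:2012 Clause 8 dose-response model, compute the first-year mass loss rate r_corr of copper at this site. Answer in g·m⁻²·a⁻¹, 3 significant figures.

copper: f(T) = -0.080·(T−10) [T>10 °C] = -0.7680
  SO₂ term: 0.0053·110.9^0.26·exp(0.059·49-0.7680) = 0.1506
  Sd branch = 0.01025·Sd^0.27·e^(0.036·RH+0.049·T) = 0.5619 μm/a
  sum: 0.1506 + 0.5619 → r_corr = 0.7126 μm/a
Convert to mass loss: 0.7126 μm/a × 8.96 g/cm³ = 6.385 g·m⁻²·a⁻¹

r_corr = 6.38 g·m⁻²·a⁻¹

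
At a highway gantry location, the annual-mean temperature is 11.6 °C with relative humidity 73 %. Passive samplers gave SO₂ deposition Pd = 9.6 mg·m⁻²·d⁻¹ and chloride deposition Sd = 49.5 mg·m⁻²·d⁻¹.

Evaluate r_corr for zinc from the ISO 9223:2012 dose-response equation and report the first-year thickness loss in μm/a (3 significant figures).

zinc: temperature factor f = -0.071·(1.6) = -0.1136
  Pd branch = 0.0129·Pd^0.44·e^(0.046·RH+f) = 0.895 μm/a
  Cl⁻ term: 0.0175·49.5^0.57·exp(0.008·73+0.085·11.6) = 0.7777
  r_corr = 0.895 + 0.7777 = 1.673 μm/a

r_corr = 1.67 μm/a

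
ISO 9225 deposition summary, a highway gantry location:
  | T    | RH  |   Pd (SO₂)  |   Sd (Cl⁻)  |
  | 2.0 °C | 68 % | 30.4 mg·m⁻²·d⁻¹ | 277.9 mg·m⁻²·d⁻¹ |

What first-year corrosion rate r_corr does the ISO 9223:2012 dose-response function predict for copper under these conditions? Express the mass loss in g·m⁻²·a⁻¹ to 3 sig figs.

copper: temperature factor f = +0.126·(-8.0) = -1.0080
  SO₂ term: 0.0053·30.4^0.26·exp(0.059·68-1.0080) = 0.2597
  Sd branch = 0.01025·Sd^0.27·e^(0.036·RH+0.049·T) = 0.5974 μm/a
  r_corr = 0.2597 + 0.5974 = 0.8571 μm/a
Convert to mass loss: 0.8571 μm/a × 8.96 g/cm³ = 7.68 g·m⁻²·a⁻¹

r_corr = 7.68 g·m⁻²·a⁻¹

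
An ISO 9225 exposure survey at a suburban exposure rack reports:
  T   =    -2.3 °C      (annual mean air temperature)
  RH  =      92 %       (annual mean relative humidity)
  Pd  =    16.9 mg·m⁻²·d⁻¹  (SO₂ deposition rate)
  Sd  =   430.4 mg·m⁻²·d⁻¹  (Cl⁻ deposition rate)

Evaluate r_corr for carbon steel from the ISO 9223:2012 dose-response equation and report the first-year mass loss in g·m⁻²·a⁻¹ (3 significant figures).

carbon steel: f(T) = +0.150·(T−10) [T≤10 °C] = -1.8450
  sulphur-dioxide contribution → 7.661 μm/a
  chloride contribution → 83.21 μm/a
  ⇒ r_corr(carbon steel) = 90.87 μm/a
Convert to mass loss: 90.87 μm/a × 7.85 g/cm³ = 713.3 g·m⁻²·a⁻¹

r_corr = 713 g·m⁻²·a⁻¹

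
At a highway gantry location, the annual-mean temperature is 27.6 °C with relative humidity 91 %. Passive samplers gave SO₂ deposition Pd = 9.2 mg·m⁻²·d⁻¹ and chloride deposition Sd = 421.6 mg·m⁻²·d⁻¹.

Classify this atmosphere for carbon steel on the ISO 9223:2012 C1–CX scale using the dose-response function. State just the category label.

CX

carbon steel: f(T) = -0.054·(T−10) [T>10 °C] = -0.9504
  SO₂ term: 1.77·9.2^0.52·exp(0.02·91-0.9504) = 13.39
  Cl⁻ term: 0.102·421.6^0.62·exp(0.033·91+0.04·27.6) = 262.8
  r_corr = 13.39 + 262.8 = 276.2 μm/a
Category bounds: 200…700 μm/a bracket r_corr ⇒ CX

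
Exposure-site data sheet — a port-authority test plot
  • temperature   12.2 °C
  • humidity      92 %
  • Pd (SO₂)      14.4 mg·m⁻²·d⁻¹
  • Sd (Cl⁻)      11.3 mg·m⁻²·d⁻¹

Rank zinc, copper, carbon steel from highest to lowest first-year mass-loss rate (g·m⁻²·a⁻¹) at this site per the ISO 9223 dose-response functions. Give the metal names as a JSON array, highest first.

["carbon steel", "copper", "zinc"]

zinc: f(T) = -0.071·(T−10) [T>10 °C] = -0.1562
  sulphur-dioxide contribution → 2.457 μm/a
  chloride contribution → 0.4105 μm/a
  ⇒ r_corr(zinc) = 2.867 μm/a
  mass loss = 2.867 μm/a × 7.14 g/cm³ = 20.47 g·m⁻²·a⁻¹
copper: f(T) = -0.080·(T−10) [T>10 °C] = -0.1760
  sulphur-dioxide contribution → 2.025 μm/a
  chloride contribution → 0.9841 μm/a
  total first-year rate 3.009 μm/a
  mass loss = 3.009 μm/a × 8.96 g/cm³ = 26.96 g·m⁻²·a⁻¹
carbon steel: T>10 °C ⇒ hinge -0.054·(12.2−10) = -0.1188
  sulphur-dioxide contribution → 39.61 μm/a
  chloride contribution → 15.56 μm/a
  total first-year rate 55.17 μm/a
  mass loss = 55.17 μm/a × 7.85 g/cm³ = 433.1 g·m⁻²·a⁻¹
Ordering by g·m⁻²·a⁻¹: carbon steel (433) > copper (27) > zinc (20.5)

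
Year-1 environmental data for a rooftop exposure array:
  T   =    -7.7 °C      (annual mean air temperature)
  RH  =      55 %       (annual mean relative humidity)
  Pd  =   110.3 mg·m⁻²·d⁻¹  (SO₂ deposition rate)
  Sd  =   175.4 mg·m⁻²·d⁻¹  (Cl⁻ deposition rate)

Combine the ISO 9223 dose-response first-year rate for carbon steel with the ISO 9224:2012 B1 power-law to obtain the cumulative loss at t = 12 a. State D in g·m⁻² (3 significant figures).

D(12) = 451 g·m⁻²

carbon steel: T≤10 °C ⇒ hinge +0.150·(-7.7−10) = -2.6550
  SO₂ term: 1.77·110.3^0.52·exp(0.02·55-2.6550) = 4.313
  Sd branch = 0.102·Sd^0.62·e^(0.033·RH+0.04·T) = 11.33 μm/a
  r_corr = 4.313 + 11.33 = 15.65 μm/a
ISO 9224: D(t) = r_corr · t^b with b = 0.523 (carbon steel, B1)
  D(12) = 15.65 × 12^0.523 = 15.65 × 3.668 = 57.39 μm
  Mass loss = 57.39 μm × 7.85 g/cm³ = 450.5 g·m⁻²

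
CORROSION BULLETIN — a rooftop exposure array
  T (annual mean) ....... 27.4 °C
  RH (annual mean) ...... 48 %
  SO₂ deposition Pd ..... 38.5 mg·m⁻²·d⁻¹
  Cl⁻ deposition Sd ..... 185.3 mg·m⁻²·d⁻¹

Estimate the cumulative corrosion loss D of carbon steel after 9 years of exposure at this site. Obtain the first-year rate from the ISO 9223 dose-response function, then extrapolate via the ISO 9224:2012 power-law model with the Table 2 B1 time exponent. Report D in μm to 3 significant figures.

D(9) = 158 μm

carbon steel: temperature factor f = -0.054·(17.4) = -0.9396
  Pd branch = 1.77·Pd^0.52·e^(0.02·RH+f) = 12.06 μm/a
  Cl⁻ term: 0.102·185.3^0.62·exp(0.033·48+0.04·27.4) = 37.9
  r_corr = 12.06 + 37.9 = 49.95 μm/a
ISO 9224: D(t) = r_corr · t^b with b = 0.523 (carbon steel, B1)
  D(9) = 49.95 × 9^0.523 = 49.95 × 3.156 = 157.6 μm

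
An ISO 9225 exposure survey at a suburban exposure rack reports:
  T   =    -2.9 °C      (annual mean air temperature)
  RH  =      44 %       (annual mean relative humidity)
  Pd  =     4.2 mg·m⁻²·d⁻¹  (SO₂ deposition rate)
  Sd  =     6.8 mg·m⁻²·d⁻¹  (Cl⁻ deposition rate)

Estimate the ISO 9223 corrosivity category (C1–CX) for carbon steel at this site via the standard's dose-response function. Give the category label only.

carbon steel: T≤10 °C ⇒ hinge +0.150·(-2.9−10) = -1.9350
  Pd branch = 1.77·Pd^0.52·e^(0.02·RH+f) = 1.3 μm/a
  Sd branch = 0.102·Sd^0.62·e^(0.033·RH+0.04·T) = 1.273 μm/a
  sum: 1.3 + 1.273 → r_corr = 2.573 μm/a
ISO 9223 Table 2 (carbon steel): 1.3 < 2.57 ≤ 25 μm/a ⇒ C2

C2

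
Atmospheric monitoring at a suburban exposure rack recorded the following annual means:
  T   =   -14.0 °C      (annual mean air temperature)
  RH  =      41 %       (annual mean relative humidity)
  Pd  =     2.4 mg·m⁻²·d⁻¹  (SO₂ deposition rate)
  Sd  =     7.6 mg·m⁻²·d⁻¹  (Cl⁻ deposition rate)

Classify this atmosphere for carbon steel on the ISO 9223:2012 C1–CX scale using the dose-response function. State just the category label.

C1

carbon steel: T≤10 °C ⇒ hinge +0.150·(-14.0−10) = -3.6000
  sulphur-dioxide contribution → 0.1731 μm/a
  chloride contribution → 0.7927 μm/a
  total first-year rate 0.9658 μm/a
ISO 9223 Table 2 (carbon steel): 0 < 0.966 ≤ 1.3 μm/a ⇒ C1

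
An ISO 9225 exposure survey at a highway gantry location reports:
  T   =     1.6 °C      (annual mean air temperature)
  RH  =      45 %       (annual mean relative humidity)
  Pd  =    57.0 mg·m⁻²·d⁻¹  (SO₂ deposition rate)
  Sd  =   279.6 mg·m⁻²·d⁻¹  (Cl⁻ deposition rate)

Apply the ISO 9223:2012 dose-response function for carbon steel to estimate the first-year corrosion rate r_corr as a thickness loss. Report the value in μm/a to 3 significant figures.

r_corr = 25.9 μm/a

carbon steel: f(T) = +0.150·(T−10) [T≤10 °C] = -1.2600
  SO₂ term: 1.77·57.0^0.52·exp(0.02·45-1.2600) = 10.11
  Cl⁻ term: 0.102·279.6^0.62·exp(0.033·45+0.04·1.6) = 15.78
  sum: 10.11 + 15.78 → r_corr = 25.89 μm/a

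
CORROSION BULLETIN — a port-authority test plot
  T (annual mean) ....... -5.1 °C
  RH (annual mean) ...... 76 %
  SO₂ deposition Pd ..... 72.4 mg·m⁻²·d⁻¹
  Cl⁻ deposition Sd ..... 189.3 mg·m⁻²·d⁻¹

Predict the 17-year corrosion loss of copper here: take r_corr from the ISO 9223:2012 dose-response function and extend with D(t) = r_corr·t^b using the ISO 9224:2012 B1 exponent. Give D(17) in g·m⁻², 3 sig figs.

D(17) = 42.7 g·m⁻²

copper: temperature factor f = +0.126·(-15.1) = -1.9026
  sulphur-dioxide contribution → 0.2133 μm/a
  chloride contribution → 0.5073 μm/a
  ⇒ r_corr(copper) = 0.7205 μm/a
ISO 9224: D(t) = r_corr · t^b with b = 0.667 (copper, B1)
  D(17) = 0.7205 × 17^0.667 = 0.7205 × 6.618 = 4.768 μm
  Mass loss = 4.768 μm × 8.96 g/cm³ = 42.72 g·m⁻²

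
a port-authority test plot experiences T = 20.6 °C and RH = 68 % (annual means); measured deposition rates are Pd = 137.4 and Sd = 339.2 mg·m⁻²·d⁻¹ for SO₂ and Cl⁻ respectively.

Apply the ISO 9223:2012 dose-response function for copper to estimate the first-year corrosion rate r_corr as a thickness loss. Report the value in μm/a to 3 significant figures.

r_corr = 2.02 μm/a

copper: f(T) = -0.080·(T−10) [T>10 °C] = -0.8480
  Pd branch = 0.0053·Pd^0.26·e^(0.059·RH+f) = 0.4511 μm/a
  Cl⁻ term: 0.01025·339.2^0.27·exp(0.036·68+0.049·20.6) = 1.568
  r_corr = 0.4511 + 1.568 = 2.02 μm/a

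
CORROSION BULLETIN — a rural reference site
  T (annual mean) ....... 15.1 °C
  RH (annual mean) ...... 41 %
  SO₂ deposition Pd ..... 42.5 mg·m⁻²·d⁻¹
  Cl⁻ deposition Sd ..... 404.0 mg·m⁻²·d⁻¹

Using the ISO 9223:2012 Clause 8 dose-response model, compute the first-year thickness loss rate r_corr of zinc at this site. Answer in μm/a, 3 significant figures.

r_corr = 2.99 μm/a

zinc: temperature factor f = -0.071·(5.1) = -0.3621
  SO₂ term: 0.0129·42.5^0.44·exp(0.046·41-0.3621) = 0.3082
  Sd branch = 0.0175·Sd^0.57·e^(0.008·RH+0.085·T) = 2.683 μm/a
  sum: 0.3082 + 2.683 → r_corr = 2.991 μm/a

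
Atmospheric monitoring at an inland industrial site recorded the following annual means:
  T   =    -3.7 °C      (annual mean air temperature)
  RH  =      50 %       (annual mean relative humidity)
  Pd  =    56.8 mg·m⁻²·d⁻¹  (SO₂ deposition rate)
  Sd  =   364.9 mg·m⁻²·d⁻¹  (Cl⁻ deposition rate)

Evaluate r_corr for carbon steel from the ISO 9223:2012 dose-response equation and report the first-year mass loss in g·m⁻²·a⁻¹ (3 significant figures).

r_corr = 179 g·m⁻²·a⁻¹

carbon steel: temperature factor f = +0.150·(-13.7) = -2.0550
  sulphur-dioxide contribution → 5.036 μm/a
  chloride contribution → 17.76 μm/a
  total first-year rate 22.8 μm/a
Convert to mass loss: 22.8 μm/a × 7.85 g/cm³ = 179 g·m⁻²·a⁻¹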